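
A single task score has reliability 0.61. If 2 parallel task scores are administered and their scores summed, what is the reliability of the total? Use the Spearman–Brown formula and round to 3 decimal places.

0.758

ρ_k = kρ / (1 + (k−1)ρ) = 2·0.61 / (1 + 1·0.61) = 1.220 / 1.610 = 0.758.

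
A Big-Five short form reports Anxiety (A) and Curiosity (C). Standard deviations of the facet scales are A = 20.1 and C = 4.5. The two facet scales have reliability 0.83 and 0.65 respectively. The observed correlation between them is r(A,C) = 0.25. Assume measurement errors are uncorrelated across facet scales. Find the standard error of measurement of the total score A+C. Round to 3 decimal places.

8.705

Var(total) = 424.26 + 45.225 = 469.485.
True-score variance = 348.491 + 45.225 = 393.716, so reliability = 0.8386.
Error variance = 469.485 − 393.716 = 75.7692; SEM = √75.7692 = 8.705.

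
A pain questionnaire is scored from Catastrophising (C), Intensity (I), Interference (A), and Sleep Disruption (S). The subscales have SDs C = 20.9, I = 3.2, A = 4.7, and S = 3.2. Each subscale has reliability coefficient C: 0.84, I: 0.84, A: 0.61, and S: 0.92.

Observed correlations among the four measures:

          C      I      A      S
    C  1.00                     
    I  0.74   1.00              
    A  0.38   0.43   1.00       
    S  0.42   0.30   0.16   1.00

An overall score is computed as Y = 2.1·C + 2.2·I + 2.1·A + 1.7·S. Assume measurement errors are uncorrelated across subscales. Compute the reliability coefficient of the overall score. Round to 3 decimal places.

Var(Y) = 2.1²·20.9² + 2.2²·3.2² + 2.1²·4.7² + 1.7²·3.2² + 2·[4.62·20.9·3.2·0.74 + 4.41·20.9·4.7·0.38 + 3.57·20.9·3.2·0.42 + 4.62·3.2·4.7·0.43 + 3.74·3.2·3.2·0.30 + 3.57·4.7·3.2·0.16] = 2102.9 + 1087 = 3189.91.
With uncorrelated errors the cross-covariances are all true-score covariance, so they carry over unchanged; only the diagonal terms shrink to ρᵢσᵢ².
True-score variance = [2.1²·20.9²·0.84 + 2.2²·3.2²·0.84 + 2.1²·4.7²·0.61 + 1.7²·3.2²·0.92] + 1087 = 1746.4 + 1087 = 2833.4.
Reliability = 2833.4 / 3189.91 = 0.888.

0.888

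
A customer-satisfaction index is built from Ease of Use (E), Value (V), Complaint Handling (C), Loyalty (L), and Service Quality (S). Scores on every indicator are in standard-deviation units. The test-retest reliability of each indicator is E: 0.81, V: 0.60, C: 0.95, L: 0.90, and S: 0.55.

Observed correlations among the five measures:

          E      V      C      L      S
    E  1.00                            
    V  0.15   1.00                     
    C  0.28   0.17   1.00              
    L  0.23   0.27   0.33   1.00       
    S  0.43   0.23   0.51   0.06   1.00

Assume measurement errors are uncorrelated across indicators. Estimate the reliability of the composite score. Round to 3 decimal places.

Var(E+V+C+L+S) = 5 + 2·[0.15 + 0.28 + 0.23 + 0.43 + 0.17 + 0.27 + 0.23 + 0.33 + 0.51 + 0.06] = 5 + 5.32 = 10.32.
Under uncorrelated errors the observed covariances equal the true-score covariances, so only the own-variance terms attenuate.
True-score variance = [0.81 + 0.60 + 0.95 + 0.90 + 0.55] + 5.32 = 3.81 + 5.32 = 9.13.
Reliability = 9.13 / 10.32 = 0.885.

0.885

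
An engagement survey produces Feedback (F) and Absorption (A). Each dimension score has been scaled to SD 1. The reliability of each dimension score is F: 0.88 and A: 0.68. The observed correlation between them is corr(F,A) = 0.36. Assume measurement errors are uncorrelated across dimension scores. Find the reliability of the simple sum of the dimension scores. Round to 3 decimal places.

Var(F+A) = 2 + 2·[0.36] = 2 + 0.72 = 2.72.
Because errors are independent across components, Cov(Tᵢ,Tⱼ) = Cov(Xᵢ,Xⱼ); the off-diagonal part of the true-score variance is the same as above.
True-score variance = [0.88 + 0.68] + 0.72 = 1.56 + 0.72 = 2.28.
Reliability = 2.28 / 2.72 = 0.838.

0.838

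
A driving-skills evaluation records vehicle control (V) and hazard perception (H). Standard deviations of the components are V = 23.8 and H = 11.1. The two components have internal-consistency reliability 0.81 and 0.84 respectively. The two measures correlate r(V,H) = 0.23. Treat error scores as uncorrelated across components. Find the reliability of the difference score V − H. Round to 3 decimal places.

0.776

Var(V−H) = 23.8² + 11.1² − 2·23.8·11.1·0.23 = 689.65 − 121.523 = 568.127.
With uncorrelated errors the cross-covariances are all true-score covariance, so they carry over unchanged; only the diagonal terms shrink to ρᵢσᵢ².
True-score variance = [23.8²·0.81 + 11.1²·0.84] − 121.523 = 562.313 − 121.523 = 440.79.
Reliability = 440.79 / 568.127 = 0.776.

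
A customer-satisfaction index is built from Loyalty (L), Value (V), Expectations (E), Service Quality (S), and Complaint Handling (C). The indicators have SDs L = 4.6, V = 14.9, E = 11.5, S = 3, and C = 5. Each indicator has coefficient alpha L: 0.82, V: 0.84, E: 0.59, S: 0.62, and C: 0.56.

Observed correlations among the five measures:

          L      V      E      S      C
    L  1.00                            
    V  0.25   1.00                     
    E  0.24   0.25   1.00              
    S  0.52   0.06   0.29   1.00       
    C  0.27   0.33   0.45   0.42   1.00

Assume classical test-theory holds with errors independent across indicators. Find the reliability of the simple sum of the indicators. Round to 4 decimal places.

0.8501

Var(L+V+E+S+C) = 4.6² + 14.9² + 11.5² + 3² + 5² + 2·[4.6·14.9·0.25 + 4.6·11.5·0.24 + 4.6·3·0.52 + 4.6·5·0.27 + 14.9·11.5·0.25 + 14.9·3·0.06 + 14.9·5·0.33 + 11.5·3·0.29 + 11.5·5·0.45 + 3·5·0.42] = 409.42 + 311.003 = 720.423.
Because errors are independent across components, Cov(Tᵢ,Tⱼ) = Cov(Xᵢ,Xⱼ); the off-diagonal part of the true-score variance is the same as above.
True-score variance = [4.6²·0.82 + 14.9²·0.84 + 11.5²·0.59 + 3²·0.62 + 5²·0.56] + 311.003 = 301.447 + 311.003 = 612.45.
Reliability = 612.45 / 720.423 = 0.8501.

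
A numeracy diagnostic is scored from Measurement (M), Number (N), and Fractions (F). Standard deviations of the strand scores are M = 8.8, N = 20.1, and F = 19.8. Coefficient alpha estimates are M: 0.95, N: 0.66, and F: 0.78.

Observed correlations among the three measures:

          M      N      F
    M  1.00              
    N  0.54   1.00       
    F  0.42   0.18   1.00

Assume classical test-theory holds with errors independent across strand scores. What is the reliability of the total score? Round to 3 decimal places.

Var(M+N+F) = 8.8² + 20.1² + 19.8² + 2·[8.8·20.1·0.54 + 8.8·19.8·0.42 + 20.1·19.8·0.18] = 873.49 + 480.665 = 1354.15.
With uncorrelated errors the cross-covariances are all true-score covariance, so they carry over unchanged; only the diagonal terms shrink to ρᵢσᵢ².
True-score variance = [8.8²·0.95 + 20.1²·0.66 + 19.8²·0.78] + 480.665 = 646.006 + 480.665 = 1126.67.
Reliability = 1126.67 / 1354.15 = 0.832.

0.832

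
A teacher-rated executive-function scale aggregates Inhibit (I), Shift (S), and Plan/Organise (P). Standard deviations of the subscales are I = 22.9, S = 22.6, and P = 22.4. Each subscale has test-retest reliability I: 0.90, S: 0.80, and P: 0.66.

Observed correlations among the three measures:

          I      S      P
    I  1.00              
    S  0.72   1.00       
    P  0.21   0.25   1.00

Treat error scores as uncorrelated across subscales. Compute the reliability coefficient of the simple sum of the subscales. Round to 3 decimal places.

Var(I+S+P) = 22.9² + 22.6² + 22.4² + 2·[22.9·22.6·0.72 + 22.9·22.4·0.21 + 22.6·22.4·0.25] = 1536.93 + 1213.82 = 2750.75.
Under uncorrelated errors the observed covariances equal the true-score covariances, so only the own-variance terms attenuate.
True-score variance = [22.9²·0.90 + 22.6²·0.80 + 22.4²·0.66] + 1213.82 = 1211.74 + 1213.82 = 2425.56.
Reliability = 2425.56 / 2750.75 = 0.882.

0.882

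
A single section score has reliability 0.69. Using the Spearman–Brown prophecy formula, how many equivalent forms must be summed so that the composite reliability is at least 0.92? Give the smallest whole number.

6

k ≥ ρ*(1−ρ₁)/(ρ₁(1−ρ*)) = 0.92·0.31 / (0.69·0.08) = 5.167.
Smallest integer k = 6.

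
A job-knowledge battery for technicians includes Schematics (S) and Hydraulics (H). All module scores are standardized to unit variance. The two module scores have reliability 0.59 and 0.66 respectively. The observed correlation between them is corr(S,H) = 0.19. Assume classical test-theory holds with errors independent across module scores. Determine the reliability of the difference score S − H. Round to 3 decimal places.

0.537

Var(S−H) = 1 + 1 − 2·0.19 = 2 − 0.38 = 1.62.
With uncorrelated errors the cross-covariances are all true-score covariance, so they carry over unchanged; only the diagonal terms shrink to ρᵢσᵢ².
True-score variance = [0.59 + 0.66] − 0.38 = 1.25 − 0.38 = 0.87.
Reliability = 0.87 / 1.62 = 0.537.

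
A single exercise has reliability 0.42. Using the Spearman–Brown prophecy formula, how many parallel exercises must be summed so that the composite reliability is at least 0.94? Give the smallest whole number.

22

k ≥ ρ*(1−ρ₁)/(ρ₁(1−ρ*)) = 0.94·0.58 / (0.42·0.06) = 21.635.
Smallest integer k = 22.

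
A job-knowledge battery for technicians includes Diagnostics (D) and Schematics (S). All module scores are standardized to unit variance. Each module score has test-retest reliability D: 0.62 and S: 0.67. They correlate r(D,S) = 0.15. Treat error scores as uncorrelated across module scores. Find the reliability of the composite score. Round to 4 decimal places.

0.6913

Var(D+S) = 2 + 2·[0.15] = 2 + 0.3 = 2.3.
With uncorrelated errors the cross-covariances are all true-score covariance, so they carry over unchanged; only the diagonal terms shrink to ρᵢσᵢ².
True-score variance = [0.62 + 0.67] + 0.3 = 1.29 + 0.3 = 1.59.
Reliability = 1.59 / 2.3 = 0.6913.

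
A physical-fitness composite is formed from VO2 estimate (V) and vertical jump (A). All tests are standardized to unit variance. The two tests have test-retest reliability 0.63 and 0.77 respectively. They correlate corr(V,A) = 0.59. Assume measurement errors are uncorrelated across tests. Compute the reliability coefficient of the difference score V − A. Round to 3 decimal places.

Var(V−A) = 1 + 1 − 2·0.59 = 2 − 1.18 = 0.82.
With uncorrelated errors the cross-covariances are all true-score covariance, so they carry over unchanged; only the diagonal terms shrink to ρᵢσᵢ².
True-score variance = [0.63 + 0.77] − 1.18 = 1.4 − 1.18 = 0.22.
Reliability = 0.22 / 0.82 = 0.268.

0.268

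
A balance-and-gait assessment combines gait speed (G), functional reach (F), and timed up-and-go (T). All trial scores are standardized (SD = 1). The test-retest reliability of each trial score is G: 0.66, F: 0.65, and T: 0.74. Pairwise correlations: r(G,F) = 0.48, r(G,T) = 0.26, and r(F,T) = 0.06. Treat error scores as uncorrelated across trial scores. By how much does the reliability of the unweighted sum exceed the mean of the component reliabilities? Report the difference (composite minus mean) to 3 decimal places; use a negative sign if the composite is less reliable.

Var(sum) = 3 + 1.6 = 4.6; true-score variance = 2.05 + 1.6 = 3.65; composite reliability = 0.7935.
Mean component reliability = 0.6833.
Difference = 0.7935 − 0.6833 = 0.110.

0.110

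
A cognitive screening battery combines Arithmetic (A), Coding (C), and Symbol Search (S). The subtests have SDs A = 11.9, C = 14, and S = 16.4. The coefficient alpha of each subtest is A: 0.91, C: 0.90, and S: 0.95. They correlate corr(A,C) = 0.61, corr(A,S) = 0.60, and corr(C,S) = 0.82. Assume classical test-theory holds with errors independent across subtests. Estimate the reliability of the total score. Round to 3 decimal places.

0.968

Var(A+C+S) = 11.9² + 14² + 16.4² + 2·[11.9·14·0.61 + 11.9·16.4·0.60 + 14·16.4·0.82] = 606.57 + 813.988 = 1420.56.
Because errors are independent across components, Cov(Tᵢ,Tⱼ) = Cov(Xᵢ,Xⱼ); the off-diagonal part of the true-score variance is the same as above.
True-score variance = [11.9²·0.91 + 14²·0.90 + 16.4²·0.95] + 813.988 = 560.777 + 813.988 = 1374.77.
Reliability = 1374.77 / 1420.56 = 0.968.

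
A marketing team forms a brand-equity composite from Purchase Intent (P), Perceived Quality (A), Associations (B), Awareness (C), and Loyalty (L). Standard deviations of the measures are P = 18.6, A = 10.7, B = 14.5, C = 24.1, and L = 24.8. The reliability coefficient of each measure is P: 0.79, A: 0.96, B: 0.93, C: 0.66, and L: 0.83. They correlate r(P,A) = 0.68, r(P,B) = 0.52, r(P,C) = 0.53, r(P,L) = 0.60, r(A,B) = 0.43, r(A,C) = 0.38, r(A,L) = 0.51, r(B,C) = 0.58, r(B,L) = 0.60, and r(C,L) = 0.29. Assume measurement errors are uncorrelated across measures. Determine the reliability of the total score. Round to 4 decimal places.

Var(P+A+B+C+L) = 18.6² + 10.7² + 14.5² + 24.1² + 24.8² + 2·[18.6·10.7·0.68 + 18.6·14.5·0.52 + 18.6·24.1·0.53 + 18.6·24.8·0.60 + 10.7·14.5·0.43 + 10.7·24.1·0.38 + 10.7·24.8·0.51 + 14.5·24.1·0.58 + 14.5·24.8·0.60 + 24.1·24.8·0.29] = 1866.55 + 3363.46 = 5230.01.
With uncorrelated errors the cross-covariances are all true-score covariance, so they carry over unchanged; only the diagonal terms shrink to ρᵢσᵢ².
True-score variance = [18.6²·0.79 + 10.7²·0.96 + 14.5²·0.93 + 24.1²·0.66 + 24.8²·0.83] + 3363.46 = 1472.57 + 3363.46 = 4836.03.
Reliability = 4836.03 / 5230.01 = 0.9247.

0.9247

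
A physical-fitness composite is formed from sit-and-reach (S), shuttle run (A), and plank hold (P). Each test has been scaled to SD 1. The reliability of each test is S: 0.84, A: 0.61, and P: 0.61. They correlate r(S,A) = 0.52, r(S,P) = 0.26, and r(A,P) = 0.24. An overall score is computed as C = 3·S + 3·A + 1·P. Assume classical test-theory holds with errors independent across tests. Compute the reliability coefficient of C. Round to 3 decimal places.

Var(C) = 3² + 3² + 1 + 2·[9·0.52 + 3·0.26 + 3·0.24] = 19 + 12.36 = 31.36.
Under uncorrelated errors the observed covariances equal the true-score covariances, so only the own-variance terms attenuate.
True-score variance = [3²·0.84 + 3²·0.61 + 0.61] + 12.36 = 13.66 + 12.36 = 26.02.
Reliability = 26.02 / 31.36 = 0.830.

0.830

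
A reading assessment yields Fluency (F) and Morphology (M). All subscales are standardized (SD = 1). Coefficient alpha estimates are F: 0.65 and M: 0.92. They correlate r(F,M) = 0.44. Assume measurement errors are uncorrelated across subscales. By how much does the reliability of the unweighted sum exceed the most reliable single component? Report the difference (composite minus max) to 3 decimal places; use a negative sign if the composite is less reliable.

-0.069

Var(sum) = 2 + 0.88 = 2.88; true-score variance = 1.57 + 0.88 = 2.45; composite reliability = 0.8507.
Max component reliability = 0.9200.
Difference = 0.8507 − 0.9200 = -0.069.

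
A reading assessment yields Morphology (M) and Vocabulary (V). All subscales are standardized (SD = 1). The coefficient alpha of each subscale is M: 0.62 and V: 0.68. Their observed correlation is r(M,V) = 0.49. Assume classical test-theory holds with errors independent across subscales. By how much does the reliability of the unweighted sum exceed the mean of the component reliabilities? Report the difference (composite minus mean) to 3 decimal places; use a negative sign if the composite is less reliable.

0.115

Var(sum) = 2 + 0.98 = 2.98; true-score variance = 1.3 + 0.98 = 2.28; composite reliability = 0.7651.
Mean component reliability = 0.6500.
Difference = 0.7651 − 0.6500 = 0.115.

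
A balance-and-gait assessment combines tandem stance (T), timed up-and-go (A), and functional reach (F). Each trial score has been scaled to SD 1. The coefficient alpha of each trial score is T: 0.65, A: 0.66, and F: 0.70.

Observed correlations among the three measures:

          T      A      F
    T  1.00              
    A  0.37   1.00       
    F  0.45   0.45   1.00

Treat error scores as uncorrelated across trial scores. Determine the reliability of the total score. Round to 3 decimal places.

Var(T+A+F) = 3 + 2·[0.37 + 0.45 + 0.45] = 3 + 2.54 = 5.54.
With uncorrelated errors the cross-covariances are all true-score covariance, so they carry over unchanged; only the diagonal terms shrink to ρᵢσᵢ².
True-score variance = [0.65 + 0.66 + 0.70] + 2.54 = 2.01 + 2.54 = 4.55.
Reliability = 4.55 / 5.54 = 0.821.

0.821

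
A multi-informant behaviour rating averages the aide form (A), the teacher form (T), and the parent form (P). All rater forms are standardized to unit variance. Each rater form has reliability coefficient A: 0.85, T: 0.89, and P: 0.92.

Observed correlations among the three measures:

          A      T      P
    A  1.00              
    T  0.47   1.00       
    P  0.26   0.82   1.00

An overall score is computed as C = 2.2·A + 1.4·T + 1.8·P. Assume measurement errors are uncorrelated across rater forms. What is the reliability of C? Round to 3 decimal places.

Var(C) = 2.2² + 1.4² + 1.8² + 2·[3.08·0.47 + 3.96·0.26 + 2.52·0.82] = 10.04 + 9.0872 = 19.1272.
Under uncorrelated errors the observed covariances equal the true-score covariances, so only the own-variance terms attenuate.
True-score variance = [2.2²·0.85 + 1.4²·0.89 + 1.8²·0.92] + 9.0872 = 8.8392 + 9.0872 = 17.9264.
Reliability = 17.9264 / 19.1272 = 0.937.

0.937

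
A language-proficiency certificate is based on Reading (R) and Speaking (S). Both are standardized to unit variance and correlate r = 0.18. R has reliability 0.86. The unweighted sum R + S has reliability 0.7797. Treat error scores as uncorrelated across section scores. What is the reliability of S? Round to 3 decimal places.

0.620

Var(R+S) = 2 + 2·0.18 = 2.360.
True-score variance = ρ_R + ρ_S + 2·0.18, so 0.7797 = (0.86 + ρ_S + 0.36) / 2.360.
ρ_S = 0.7797·2.360 − 0.86 − 0.36 = 0.620.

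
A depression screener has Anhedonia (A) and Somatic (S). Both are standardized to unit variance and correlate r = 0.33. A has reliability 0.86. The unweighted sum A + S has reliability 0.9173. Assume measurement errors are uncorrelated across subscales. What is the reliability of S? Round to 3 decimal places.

Var(A+S) = 2 + 2·0.33 = 2.660.
True-score variance = ρ_A + ρ_S + 2·0.33, so 0.9173 = (0.86 + ρ_S + 0.66) / 2.660.
ρ_S = 0.9173·2.660 − 0.86 − 0.66 = 0.920.

0.920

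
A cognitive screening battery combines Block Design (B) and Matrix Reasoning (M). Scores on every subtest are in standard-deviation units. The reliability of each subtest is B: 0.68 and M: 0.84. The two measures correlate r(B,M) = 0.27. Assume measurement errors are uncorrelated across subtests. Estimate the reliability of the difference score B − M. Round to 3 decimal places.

Var(B−M) = 1 + 1 − 2·0.27 = 2 − 0.54 = 1.46.
With uncorrelated errors the cross-covariances are all true-score covariance, so they carry over unchanged; only the diagonal terms shrink to ρᵢσᵢ².
True-score variance = [0.68 + 0.84] − 0.54 = 1.52 − 0.54 = 0.98.
Reliability = 0.98 / 1.46 = 0.671.

0.671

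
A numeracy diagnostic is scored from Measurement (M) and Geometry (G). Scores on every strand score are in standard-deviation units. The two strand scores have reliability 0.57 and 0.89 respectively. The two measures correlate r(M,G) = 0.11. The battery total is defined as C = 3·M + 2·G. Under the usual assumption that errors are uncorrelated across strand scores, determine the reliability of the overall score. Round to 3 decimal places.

0.699

Var(C) = 3² + 2² + 2·[6·0.11] = 13 + 1.32 = 14.32.
With uncorrelated errors the cross-covariances are all true-score covariance, so they carry over unchanged; only the diagonal terms shrink to ρᵢσᵢ².
True-score variance = [3²·0.57 + 2²·0.89] + 1.32 = 8.69 + 1.32 = 10.01.
Reliability = 10.01 / 14.32 = 0.699.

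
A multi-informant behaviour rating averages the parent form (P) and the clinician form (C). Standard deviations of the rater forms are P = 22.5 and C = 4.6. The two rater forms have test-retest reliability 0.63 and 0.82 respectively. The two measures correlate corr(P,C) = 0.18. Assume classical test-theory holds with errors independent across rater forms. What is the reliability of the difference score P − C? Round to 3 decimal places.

0.610

Var(P−C) = 22.5² + 4.6² − 2·22.5·4.6·0.18 = 527.41 − 37.26 = 490.15.
Because errors are independent across components, Cov(Tᵢ,Tⱼ) = Cov(Xᵢ,Xⱼ); the off-diagonal part of the true-score variance is the same as above.
True-score variance = [22.5²·0.63 + 4.6²·0.82] − 37.26 = 336.289 − 37.26 = 299.029.
Reliability = 299.029 / 490.15 = 0.610.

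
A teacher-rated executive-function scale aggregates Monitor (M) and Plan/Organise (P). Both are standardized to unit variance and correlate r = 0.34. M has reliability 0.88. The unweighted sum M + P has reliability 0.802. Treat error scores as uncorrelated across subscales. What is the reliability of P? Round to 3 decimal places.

Var(M+P) = 2 + 2·0.34 = 2.680.
True-score variance = ρ_M + ρ_P + 2·0.34, so 0.802 = (0.88 + ρ_P + 0.68) / 2.680.
ρ_P = 0.802·2.680 − 0.88 − 0.68 = 0.589.

0.589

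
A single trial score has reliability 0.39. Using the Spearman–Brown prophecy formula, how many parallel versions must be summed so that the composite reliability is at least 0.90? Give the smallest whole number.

k ≥ ρ*(1−ρ₁)/(ρ₁(1−ρ*)) = 0.90·0.61 / (0.39·0.10) = 14.077.
Smallest integer k = 15.

15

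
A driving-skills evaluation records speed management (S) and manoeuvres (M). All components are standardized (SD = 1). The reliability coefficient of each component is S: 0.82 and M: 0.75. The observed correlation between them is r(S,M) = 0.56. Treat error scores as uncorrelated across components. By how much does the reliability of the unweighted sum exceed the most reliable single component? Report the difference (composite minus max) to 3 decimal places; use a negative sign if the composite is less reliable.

0.042

Var(sum) = 2 + 1.12 = 3.12; true-score variance = 1.57 + 1.12 = 2.69; composite reliability = 0.8622.
Max component reliability = 0.8200.
Difference = 0.8622 − 0.8200 = 0.042.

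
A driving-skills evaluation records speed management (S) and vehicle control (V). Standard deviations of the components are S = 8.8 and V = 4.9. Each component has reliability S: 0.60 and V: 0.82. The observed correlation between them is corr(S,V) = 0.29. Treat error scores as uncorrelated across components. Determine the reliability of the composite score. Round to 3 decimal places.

0.721

Var(S+V) = 8.8² + 4.9² + 2·[8.8·4.9·0.29] = 101.45 + 25.0096 = 126.46.
With uncorrelated errors the cross-covariances are all true-score covariance, so they carry over unchanged; only the diagonal terms shrink to ρᵢσᵢ².
True-score variance = [8.8²·0.60 + 4.9²·0.82] + 25.0096 = 66.1522 + 25.0096 = 91.1618.
Reliability = 91.1618 / 126.46 = 0.721.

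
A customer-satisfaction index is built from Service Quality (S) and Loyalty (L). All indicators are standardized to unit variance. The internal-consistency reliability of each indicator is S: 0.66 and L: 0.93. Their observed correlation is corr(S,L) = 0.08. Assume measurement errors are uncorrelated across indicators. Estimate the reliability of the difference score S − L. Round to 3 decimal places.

Var(S−L) = 1 + 1 − 2·0.08 = 2 − 0.16 = 1.84.
Under uncorrelated errors the observed covariances equal the true-score covariances, so only the own-variance terms attenuate.
True-score variance = [0.66 + 0.93] − 0.16 = 1.59 − 0.16 = 1.43.
Reliability = 1.43 / 1.84 = 0.777.

0.777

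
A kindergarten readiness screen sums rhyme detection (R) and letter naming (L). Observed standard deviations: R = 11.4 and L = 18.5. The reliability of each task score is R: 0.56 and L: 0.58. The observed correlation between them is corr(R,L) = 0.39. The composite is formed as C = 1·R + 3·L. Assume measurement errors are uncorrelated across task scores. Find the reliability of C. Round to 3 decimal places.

0.635

Var(C) = 11.4² + 3²·18.5² + 2·[3·11.4·18.5·0.39] = 3210.21 + 493.506 = 3703.72.
Because errors are independent across components, Cov(Tᵢ,Tⱼ) = Cov(Xᵢ,Xⱼ); the off-diagonal part of the true-score variance is the same as above.
True-score variance = [11.4²·0.56 + 3²·18.5²·0.58] + 493.506 = 1859.32 + 493.506 = 2352.83.
Reliability = 2352.83 / 3703.72 = 0.635.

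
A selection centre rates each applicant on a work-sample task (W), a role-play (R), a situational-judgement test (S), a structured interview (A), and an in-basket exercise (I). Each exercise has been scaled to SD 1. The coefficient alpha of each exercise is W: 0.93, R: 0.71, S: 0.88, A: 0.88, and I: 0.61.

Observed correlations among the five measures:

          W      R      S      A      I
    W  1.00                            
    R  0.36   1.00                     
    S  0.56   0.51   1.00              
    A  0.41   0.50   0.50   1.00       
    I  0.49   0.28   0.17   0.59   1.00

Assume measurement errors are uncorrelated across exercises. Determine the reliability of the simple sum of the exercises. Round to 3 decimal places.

Var(W+R+S+A+I) = 5 + 2·[0.36 + 0.56 + 0.41 + 0.49 + 0.51 + 0.50 + 0.28 + 0.50 + 0.17 + 0.59] = 5 + 8.74 = 13.74.
Under uncorrelated errors the observed covariances equal the true-score covariances, so only the own-variance terms attenuate.
True-score variance = [0.93 + 0.71 + 0.88 + 0.88 + 0.61] + 8.74 = 4.01 + 8.74 = 12.75.
Reliability = 12.75 / 13.74 = 0.928.

0.928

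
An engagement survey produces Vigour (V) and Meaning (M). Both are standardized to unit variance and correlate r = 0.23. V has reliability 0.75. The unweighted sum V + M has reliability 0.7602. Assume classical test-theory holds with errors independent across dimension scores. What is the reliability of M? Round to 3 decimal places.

0.660

Var(V+M) = 2 + 2·0.23 = 2.460.
True-score variance = ρ_V + ρ_M + 2·0.23, so 0.7602 = (0.75 + ρ_M + 0.46) / 2.460.
ρ_M = 0.7602·2.460 − 0.75 − 0.46 = 0.660.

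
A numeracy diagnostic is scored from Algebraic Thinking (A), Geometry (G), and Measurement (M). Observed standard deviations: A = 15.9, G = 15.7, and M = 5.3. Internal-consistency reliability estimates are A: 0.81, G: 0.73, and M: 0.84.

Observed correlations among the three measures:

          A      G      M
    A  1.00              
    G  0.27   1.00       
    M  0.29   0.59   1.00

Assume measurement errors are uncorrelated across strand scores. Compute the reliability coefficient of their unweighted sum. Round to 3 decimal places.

0.853

Var(A+G+M) = 15.9² + 15.7² + 5.3² + 2·[15.9·15.7·0.27 + 15.9·5.3·0.29 + 15.7·5.3·0.59] = 527.39 + 281.865 = 809.255.
Under uncorrelated errors the observed covariances equal the true-score covariances, so only the own-variance terms attenuate.
True-score variance = [15.9²·0.81 + 15.7²·0.73 + 5.3²·0.84] + 281.865 = 408.309 + 281.865 = 690.174.
Reliability = 690.174 / 809.255 = 0.853.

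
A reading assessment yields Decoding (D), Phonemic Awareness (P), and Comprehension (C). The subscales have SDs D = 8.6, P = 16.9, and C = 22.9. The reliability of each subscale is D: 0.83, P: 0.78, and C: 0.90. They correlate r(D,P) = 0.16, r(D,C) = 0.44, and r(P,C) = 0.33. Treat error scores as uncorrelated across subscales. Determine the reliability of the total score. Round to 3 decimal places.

Var(D+P+C) = 8.6² + 16.9² + 22.9² + 2·[8.6·16.9·0.16 + 8.6·22.9·0.44 + 16.9·22.9·0.33] = 883.98 + 475.243 = 1359.22.
With uncorrelated errors the cross-covariances are all true-score covariance, so they carry over unchanged; only the diagonal terms shrink to ρᵢσᵢ².
True-score variance = [8.6²·0.83 + 16.9²·0.78 + 22.9²·0.90] + 475.243 = 756.132 + 475.243 = 1231.37.
Reliability = 1231.37 / 1359.22 = 0.906.

0.906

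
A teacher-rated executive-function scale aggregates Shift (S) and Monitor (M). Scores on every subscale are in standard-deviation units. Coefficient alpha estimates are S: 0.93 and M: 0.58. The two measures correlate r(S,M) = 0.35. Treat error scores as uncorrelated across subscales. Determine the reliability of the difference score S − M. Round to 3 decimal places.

0.623

Var(S−M) = 1 + 1 − 2·0.35 = 2 − 0.7 = 1.3.
Because errors are independent across components, Cov(Tᵢ,Tⱼ) = Cov(Xᵢ,Xⱼ); the off-diagonal part of the true-score variance is the same as above.
True-score variance = [0.93 + 0.58] − 0.7 = 1.51 − 0.7 = 0.81.
Reliability = 0.81 / 1.3 = 0.623.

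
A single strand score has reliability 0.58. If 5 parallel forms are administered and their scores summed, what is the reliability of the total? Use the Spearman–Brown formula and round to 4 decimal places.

0.8735

ρ_k = kρ / (1 + (k−1)ρ) = 5·0.58 / (1 + 4·0.58) = 2.900 / 3.320 = 0.8735.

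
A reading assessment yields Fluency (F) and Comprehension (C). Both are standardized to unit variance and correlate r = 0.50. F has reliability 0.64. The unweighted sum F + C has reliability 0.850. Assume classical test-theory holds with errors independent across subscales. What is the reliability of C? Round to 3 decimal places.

Var(F+C) = 2 + 2·0.50 = 3.000.
True-score variance = ρ_F + ρ_C + 2·0.50, so 0.850 = (0.64 + ρ_C + 1.00) / 3.000.
ρ_C = 0.850·3.000 − 0.64 − 1.00 = 0.910.

0.910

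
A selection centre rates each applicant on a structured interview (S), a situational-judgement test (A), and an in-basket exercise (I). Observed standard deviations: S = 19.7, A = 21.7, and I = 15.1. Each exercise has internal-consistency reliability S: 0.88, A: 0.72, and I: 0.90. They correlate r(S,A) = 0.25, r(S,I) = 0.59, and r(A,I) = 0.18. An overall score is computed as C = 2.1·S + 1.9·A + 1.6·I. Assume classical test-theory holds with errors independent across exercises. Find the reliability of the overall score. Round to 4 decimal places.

Var(C) = 2.1²·19.7² + 1.9²·21.7² + 1.6²·15.1² + 2·[3.99·19.7·21.7·0.25 + 3.36·19.7·15.1·0.59 + 3.04·21.7·15.1·0.18] = 3995.1 + 2390.85 = 6385.95.
Because errors are independent across components, Cov(Tᵢ,Tⱼ) = Cov(Xᵢ,Xⱼ); the off-diagonal part of the true-score variance is the same as above.
True-score variance = [2.1²·19.7²·0.88 + 1.9²·21.7²·0.72 + 1.6²·15.1²·0.90] + 2390.85 = 3255.37 + 2390.85 = 5646.23.
Reliability = 5646.23 / 6385.95 = 0.8842.

0.8842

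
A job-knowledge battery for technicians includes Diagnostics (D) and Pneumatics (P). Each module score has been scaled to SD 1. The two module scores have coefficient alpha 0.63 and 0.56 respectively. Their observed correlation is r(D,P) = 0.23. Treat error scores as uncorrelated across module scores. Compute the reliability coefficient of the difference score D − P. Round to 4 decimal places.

Var(D−P) = 1 + 1 − 2·0.23 = 2 − 0.46 = 1.54.
With uncorrelated errors the cross-covariances are all true-score covariance, so they carry over unchanged; only the diagonal terms shrink to ρᵢσᵢ².
True-score variance = [0.63 + 0.56] − 0.46 = 1.19 − 0.46 = 0.73.
Reliability = 0.73 / 1.54 = 0.4740.

0.4740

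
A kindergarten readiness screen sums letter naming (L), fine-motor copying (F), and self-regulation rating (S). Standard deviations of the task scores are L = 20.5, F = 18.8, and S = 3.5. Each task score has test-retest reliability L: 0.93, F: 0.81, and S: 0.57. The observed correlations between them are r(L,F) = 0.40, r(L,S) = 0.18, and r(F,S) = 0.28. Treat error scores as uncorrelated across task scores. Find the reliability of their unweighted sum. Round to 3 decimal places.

Var(L+F+S) = 20.5² + 18.8² + 3.5² + 2·[20.5·18.8·0.40 + 20.5·3.5·0.18 + 18.8·3.5·0.28] = 785.94 + 370.998 = 1156.94.
Because errors are independent across components, Cov(Tᵢ,Tⱼ) = Cov(Xᵢ,Xⱼ); the off-diagonal part of the true-score variance is the same as above.
True-score variance = [20.5²·0.93 + 18.8²·0.81 + 3.5²·0.57] + 370.998 = 684.101 + 370.998 = 1055.1.
Reliability = 1055.1 / 1156.94 = 0.912.

0.912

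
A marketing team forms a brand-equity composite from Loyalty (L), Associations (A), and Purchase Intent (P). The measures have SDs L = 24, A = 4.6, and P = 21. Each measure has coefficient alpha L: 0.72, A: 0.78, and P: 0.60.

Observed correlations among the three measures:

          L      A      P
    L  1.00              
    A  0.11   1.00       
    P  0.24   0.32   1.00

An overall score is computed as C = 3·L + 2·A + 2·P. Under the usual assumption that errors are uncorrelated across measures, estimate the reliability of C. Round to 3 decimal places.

0.755

Var(C) = 3²·24² + 2²·4.6² + 2²·21² + 2·[6·24·4.6·0.11 + 6·24·21·0.24 + 4·4.6·21·0.32] = 7032.64 + 1844.54 = 8877.18.
With uncorrelated errors the cross-covariances are all true-score covariance, so they carry over unchanged; only the diagonal terms shrink to ρᵢσᵢ².
True-score variance = [3²·24²·0.72 + 2²·4.6²·0.78 + 2²·21²·0.60] + 1844.54 = 4856.9 + 1844.54 = 6701.44.
Reliability = 6701.44 / 8877.18 = 0.755.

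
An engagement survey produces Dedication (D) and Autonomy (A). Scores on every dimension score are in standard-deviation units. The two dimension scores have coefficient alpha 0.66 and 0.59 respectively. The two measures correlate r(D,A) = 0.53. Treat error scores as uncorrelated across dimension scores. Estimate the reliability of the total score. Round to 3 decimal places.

0.755

Var(D+A) = 2 + 2·[0.53] = 2 + 1.06 = 3.06.
Under uncorrelated errors the observed covariances equal the true-score covariances, so only the own-variance terms attenuate.
True-score variance = [0.66 + 0.59] + 1.06 = 1.25 + 1.06 = 2.31.
Reliability = 2.31 / 3.06 = 0.755.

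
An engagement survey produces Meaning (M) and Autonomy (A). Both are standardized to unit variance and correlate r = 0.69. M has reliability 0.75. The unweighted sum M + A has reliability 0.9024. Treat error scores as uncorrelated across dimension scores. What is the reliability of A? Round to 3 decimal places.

Var(M+A) = 2 + 2·0.69 = 3.380.
True-score variance = ρ_M + ρ_A + 2·0.69, so 0.9024 = (0.75 + ρ_A + 1.38) / 3.380.
ρ_A = 0.9024·3.380 − 0.75 − 1.38 = 0.920.

0.920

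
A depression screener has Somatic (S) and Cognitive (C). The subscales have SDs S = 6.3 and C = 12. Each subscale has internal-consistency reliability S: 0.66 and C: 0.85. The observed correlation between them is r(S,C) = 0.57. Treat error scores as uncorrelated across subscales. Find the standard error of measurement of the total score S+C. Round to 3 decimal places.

Var(total) = 183.69 + 86.184 = 269.874.
True-score variance = 148.595 + 86.184 = 234.779, so reliability = 0.8700.
Error variance = 269.874 − 234.779 = 35.0946; SEM = √35.0946 = 5.924.

5.924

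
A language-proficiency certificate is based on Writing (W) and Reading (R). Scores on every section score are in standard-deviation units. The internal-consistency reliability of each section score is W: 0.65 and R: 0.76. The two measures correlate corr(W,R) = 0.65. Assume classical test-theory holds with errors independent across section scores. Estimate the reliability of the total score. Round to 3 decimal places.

Var(W+R) = 2 + 2·[0.65] = 2 + 1.3 = 3.3.
With uncorrelated errors the cross-covariances are all true-score covariance, so they carry over unchanged; only the diagonal terms shrink to ρᵢσᵢ².
True-score variance = [0.65 + 0.76] + 1.3 = 1.41 + 1.3 = 2.71.
Reliability = 2.71 / 3.3 = 0.821.

0.821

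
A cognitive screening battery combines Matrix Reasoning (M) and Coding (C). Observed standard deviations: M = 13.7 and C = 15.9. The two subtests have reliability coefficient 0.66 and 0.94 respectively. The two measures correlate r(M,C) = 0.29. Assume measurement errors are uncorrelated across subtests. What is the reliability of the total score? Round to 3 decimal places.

0.861

Var(M+C) = 13.7² + 15.9² + 2·[13.7·15.9·0.29] = 440.5 + 126.341 = 566.841.
Because errors are independent across components, Cov(Tᵢ,Tⱼ) = Cov(Xᵢ,Xⱼ); the off-diagonal part of the true-score variance is the same as above.
True-score variance = [13.7²·0.66 + 15.9²·0.94] + 126.341 = 361.517 + 126.341 = 487.858.
Reliability = 487.858 / 566.841 = 0.861.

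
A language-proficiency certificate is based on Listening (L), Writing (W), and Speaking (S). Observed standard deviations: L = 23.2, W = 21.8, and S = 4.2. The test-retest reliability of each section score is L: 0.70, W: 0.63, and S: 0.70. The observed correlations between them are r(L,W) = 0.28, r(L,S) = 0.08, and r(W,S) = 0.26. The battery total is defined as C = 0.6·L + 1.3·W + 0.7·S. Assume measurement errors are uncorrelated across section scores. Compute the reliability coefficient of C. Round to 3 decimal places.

0.720

Var(C) = 0.6²·23.2² + 1.3²·21.8² + 0.7²·4.2² + 2·[0.78·23.2·21.8·0.28 + 0.42·23.2·4.2·0.08 + 0.91·21.8·4.2·0.26] = 1005.57 + 270.79 = 1276.36.
Because errors are independent across components, Cov(Tᵢ,Tⱼ) = Cov(Xᵢ,Xⱼ); the off-diagonal part of the true-score variance is the same as above.
True-score variance = [0.6²·23.2²·0.70 + 1.3²·21.8²·0.63 + 0.7²·4.2²·0.70] + 270.79 = 647.675 + 270.79 = 918.465.
Reliability = 918.465 / 1276.36 = 0.720.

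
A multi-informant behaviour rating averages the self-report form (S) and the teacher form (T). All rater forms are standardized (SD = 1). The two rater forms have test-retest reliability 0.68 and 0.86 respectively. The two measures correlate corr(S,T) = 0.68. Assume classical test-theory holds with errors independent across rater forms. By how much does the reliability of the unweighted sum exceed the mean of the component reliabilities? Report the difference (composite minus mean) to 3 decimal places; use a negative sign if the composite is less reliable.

Var(sum) = 2 + 1.36 = 3.36; true-score variance = 1.54 + 1.36 = 2.9; composite reliability = 0.8631.
Mean component reliability = 0.7700.
Difference = 0.8631 − 0.7700 = 0.093.

0.093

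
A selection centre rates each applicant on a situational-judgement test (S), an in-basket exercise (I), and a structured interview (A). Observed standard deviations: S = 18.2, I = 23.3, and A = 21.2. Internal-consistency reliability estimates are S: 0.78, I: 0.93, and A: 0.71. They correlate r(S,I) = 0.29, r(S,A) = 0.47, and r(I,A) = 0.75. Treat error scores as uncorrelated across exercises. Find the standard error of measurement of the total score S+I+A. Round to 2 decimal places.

15.53

Var(total) = 1323.57 + 1349.58 = 2673.15.
True-score variance = 1082.36 + 1349.58 = 2431.94, so reliability = 0.9098.
Error variance = 2673.15 − 2431.94 = 241.213; SEM = √241.213 = 15.53.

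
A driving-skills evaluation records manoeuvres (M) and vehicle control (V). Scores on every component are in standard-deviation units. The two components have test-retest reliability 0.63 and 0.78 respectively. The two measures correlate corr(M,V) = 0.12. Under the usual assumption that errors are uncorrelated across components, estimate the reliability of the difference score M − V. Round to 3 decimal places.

0.665

Var(M−V) = 1 + 1 − 2·0.12 = 2 − 0.24 = 1.76.
Because errors are independent across components, Cov(Tᵢ,Tⱼ) = Cov(Xᵢ,Xⱼ); the off-diagonal part of the true-score variance is the same as above.
True-score variance = [0.63 + 0.78] − 0.24 = 1.41 − 0.24 = 1.17.
Reliability = 1.17 / 1.76 = 0.665.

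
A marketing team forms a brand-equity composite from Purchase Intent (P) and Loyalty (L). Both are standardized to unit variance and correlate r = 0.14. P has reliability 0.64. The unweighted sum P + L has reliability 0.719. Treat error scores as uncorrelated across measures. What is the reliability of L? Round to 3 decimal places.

Var(P+L) = 2 + 2·0.14 = 2.280.
True-score variance = ρ_P + ρ_L + 2·0.14, so 0.719 = (0.64 + ρ_L + 0.28) / 2.280.
ρ_L = 0.719·2.280 − 0.64 − 0.28 = 0.719.

0.719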